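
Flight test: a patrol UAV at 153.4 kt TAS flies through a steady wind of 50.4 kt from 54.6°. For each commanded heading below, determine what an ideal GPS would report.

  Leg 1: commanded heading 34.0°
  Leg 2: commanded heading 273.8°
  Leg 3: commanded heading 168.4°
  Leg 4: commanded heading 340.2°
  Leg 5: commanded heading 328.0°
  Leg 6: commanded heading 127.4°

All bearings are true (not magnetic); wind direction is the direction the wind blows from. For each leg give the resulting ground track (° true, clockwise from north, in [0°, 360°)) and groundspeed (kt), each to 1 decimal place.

Leg 1: track=24.5°, groundspeed=107.7 kt
Leg 2: track=264.4°, groundspeed=195.1 kt
Leg 3: track=183.3°, groundspeed=179.8 kt
Leg 4: track=321.1°, groundspeed=148.0 kt
Leg 5: track=309.5°, groundspeed=158.6 kt
Leg 6: track=146.6°, groundspeed=146.6 kt

Leg 1: heading 34.0°; drift -9.5° → track 24.5°, groundspeed 107.7 kt
Leg 2: heading 273.8°; drift -9.4° → track 264.4°, groundspeed 195.1 kt
Leg 3: heading 168.4°; drift +14.9° → track 183.3°, groundspeed 179.8 kt
Leg 4: heading 340.2°; drift -19.1° → track 321.1°, groundspeed 148.0 kt
Leg 5: heading 328.0°; drift -18.5° → track 309.5°, groundspeed 158.6 kt
Leg 6: heading 127.4°; drift +19.2° → track 146.6°, groundspeed 146.6 kt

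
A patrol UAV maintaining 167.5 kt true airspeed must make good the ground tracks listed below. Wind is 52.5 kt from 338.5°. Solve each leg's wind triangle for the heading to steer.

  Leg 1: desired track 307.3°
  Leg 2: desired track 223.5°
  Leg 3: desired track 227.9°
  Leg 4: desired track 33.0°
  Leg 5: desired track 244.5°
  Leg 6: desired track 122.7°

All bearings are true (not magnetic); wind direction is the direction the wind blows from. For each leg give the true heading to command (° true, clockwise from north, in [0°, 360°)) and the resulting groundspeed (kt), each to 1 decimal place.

Leg 1: desired track 307.3°; wind correction +9.3° → command heading 316.6°, groundspeed 120.4 kt
Leg 2: desired track 223.5°; wind correction +16.5° → command heading 240.0°, groundspeed 182.8 kt
Leg 3: desired track 227.9°; wind correction +17.1° → command heading 245.0°, groundspeed 178.6 kt
Leg 4: desired track 33.0°; wind correction -14.8° → command heading 18.2°, groundspeed 131.5 kt
Leg 5: desired track 244.5°; wind correction +18.2° → command heading 262.7°, groundspeed 162.8 kt
Leg 6: desired track 122.7°; wind correction -10.6° → command heading 112.1°, groundspeed 207.2 kt

Leg 1: heading=316.6°, groundspeed=120.4 kt
Leg 2: heading=240.0°, groundspeed=182.8 kt
Leg 3: heading=245.0°, groundspeed=178.6 kt
Leg 4: heading=18.2°, groundspeed=131.5 kt
Leg 5: heading=262.7°, groundspeed=162.8 kt
Leg 6: heading=112.1°, groundspeed=207.2 kt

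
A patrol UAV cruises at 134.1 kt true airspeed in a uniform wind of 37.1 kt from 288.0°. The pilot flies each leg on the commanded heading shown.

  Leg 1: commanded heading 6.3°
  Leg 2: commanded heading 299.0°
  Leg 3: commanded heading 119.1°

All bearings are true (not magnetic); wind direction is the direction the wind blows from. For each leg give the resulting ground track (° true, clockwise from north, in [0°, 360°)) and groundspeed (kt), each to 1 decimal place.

Leg 1: track=22.3°, groundspeed=131.7 kt
Leg 2: track=303.1°, groundspeed=97.9 kt
Leg 3: track=116.7°, groundspeed=170.7 kt

Leg 1: heading 6.3°; drift +16.0° → track 22.3°, groundspeed 131.7 kt
Leg 2: heading 299.0°; drift +4.1° → track 303.1°, groundspeed 97.9 kt
Leg 3: heading 119.1°; drift -2.4° → track 116.7°, groundspeed 170.7 kt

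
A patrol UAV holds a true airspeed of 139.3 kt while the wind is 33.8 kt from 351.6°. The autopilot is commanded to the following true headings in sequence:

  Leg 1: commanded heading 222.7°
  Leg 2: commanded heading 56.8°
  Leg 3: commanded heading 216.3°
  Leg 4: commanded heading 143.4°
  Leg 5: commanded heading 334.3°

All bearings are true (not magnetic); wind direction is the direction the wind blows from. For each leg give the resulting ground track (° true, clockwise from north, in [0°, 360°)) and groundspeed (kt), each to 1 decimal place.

Leg 1: heading 222.7°; drift -9.3° → track 213.4°, groundspeed 162.7 kt
Leg 2: heading 56.8°; drift +13.8° → track 70.6°, groundspeed 128.8 kt
Leg 3: heading 216.3°; drift -8.3° → track 208.0°, groundspeed 165.0 kt
Leg 4: heading 143.4°; drift +5.4° → track 148.8°, groundspeed 169.8 kt
Leg 5: heading 334.3°; drift -5.4° → track 328.9°, groundspeed 107.5 kt

Leg 1: track=213.4°, groundspeed=162.7 kt
Leg 2: track=70.6°, groundspeed=128.8 kt
Leg 3: track=208.0°, groundspeed=165.0 kt
Leg 4: track=148.8°, groundspeed=169.8 kt
Leg 5: track=328.9°, groundspeed=107.5 kt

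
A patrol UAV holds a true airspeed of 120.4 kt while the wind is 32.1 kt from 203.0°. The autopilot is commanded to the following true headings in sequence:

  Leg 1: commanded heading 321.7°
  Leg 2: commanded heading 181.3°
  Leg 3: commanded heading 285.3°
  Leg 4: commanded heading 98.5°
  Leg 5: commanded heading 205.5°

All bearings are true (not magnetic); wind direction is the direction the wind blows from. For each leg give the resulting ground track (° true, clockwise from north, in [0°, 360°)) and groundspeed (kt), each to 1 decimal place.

Leg 1: track=333.4°, groundspeed=138.7 kt
Leg 2: track=173.8°, groundspeed=91.3 kt
Leg 3: track=300.6°, groundspeed=120.4 kt
Leg 4: track=84.9°, groundspeed=132.1 kt
Leg 5: track=206.4°, groundspeed=88.3 kt

Leg 1: heading 321.7°; drift +11.7° → track 333.4°, groundspeed 138.7 kt
Leg 2: heading 181.3°; drift -7.5° → track 173.8°, groundspeed 91.3 kt
Leg 3: heading 285.3°; drift +15.3° → track 300.6°, groundspeed 120.4 kt
Leg 4: heading 98.5°; drift -13.6° → track 84.9°, groundspeed 132.1 kt
Leg 5: heading 205.5°; drift +0.9° → track 206.4°, groundspeed 88.3 kt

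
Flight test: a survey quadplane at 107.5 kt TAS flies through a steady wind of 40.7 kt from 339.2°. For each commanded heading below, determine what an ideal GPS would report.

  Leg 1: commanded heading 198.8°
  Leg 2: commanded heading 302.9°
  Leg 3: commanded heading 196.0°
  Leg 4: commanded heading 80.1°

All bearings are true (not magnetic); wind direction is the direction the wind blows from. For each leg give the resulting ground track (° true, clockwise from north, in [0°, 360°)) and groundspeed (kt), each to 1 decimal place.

Leg 1: heading 198.8°; drift -10.6° → track 188.2°, groundspeed 141.3 kt
Leg 2: heading 302.9°; drift -17.9° → track 285.0°, groundspeed 78.5 kt
Leg 3: heading 196.0°; drift -9.9° → track 186.1°, groundspeed 142.2 kt
Leg 4: heading 80.1°; drift +19.1° → track 99.2°, groundspeed 121.9 kt

Leg 1: track=188.2°, groundspeed=141.3 kt
Leg 2: track=285.0°, groundspeed=78.5 kt
Leg 3: track=186.1°, groundspeed=142.2 kt
Leg 4: track=99.2°, groundspeed=121.9 kt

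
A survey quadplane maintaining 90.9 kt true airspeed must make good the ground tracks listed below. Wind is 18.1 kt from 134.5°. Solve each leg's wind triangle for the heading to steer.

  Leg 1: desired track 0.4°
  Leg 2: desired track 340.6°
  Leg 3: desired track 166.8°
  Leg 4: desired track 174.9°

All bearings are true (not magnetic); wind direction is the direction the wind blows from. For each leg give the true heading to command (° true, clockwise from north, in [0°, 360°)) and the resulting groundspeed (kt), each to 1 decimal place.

Leg 1: desired track 0.4°; wind correction +8.2° → command heading 8.6°, groundspeed 102.6 kt
Leg 2: desired track 340.6°; wind correction +5.0° → command heading 345.6°, groundspeed 106.8 kt
Leg 3: desired track 166.8°; wind correction -6.1° → command heading 160.7°, groundspeed 75.1 kt
Leg 4: desired track 174.9°; wind correction -7.4° → command heading 167.5°, groundspeed 76.4 kt

Leg 1: heading=8.6°, groundspeed=102.6 kt
Leg 2: heading=345.6°, groundspeed=106.8 kt
Leg 3: heading=160.7°, groundspeed=75.1 kt
Leg 4: heading=167.5°, groundspeed=76.4 kt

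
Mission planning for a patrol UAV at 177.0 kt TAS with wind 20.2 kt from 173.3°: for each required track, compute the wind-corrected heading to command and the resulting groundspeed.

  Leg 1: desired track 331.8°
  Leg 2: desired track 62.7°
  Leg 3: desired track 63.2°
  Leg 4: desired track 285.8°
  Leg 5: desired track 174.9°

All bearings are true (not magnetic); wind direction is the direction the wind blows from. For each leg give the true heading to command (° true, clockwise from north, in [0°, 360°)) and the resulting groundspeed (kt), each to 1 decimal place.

Leg 1: desired track 331.8°; wind correction -2.4° → command heading 329.4°, groundspeed 195.6 kt
Leg 2: desired track 62.7°; wind correction +6.1° → command heading 68.8°, groundspeed 183.1 kt
Leg 3: desired track 63.2°; wind correction +6.2° → command heading 69.4°, groundspeed 182.9 kt
Leg 4: desired track 285.8°; wind correction -6.1° → command heading 279.7°, groundspeed 183.7 kt
Leg 5: desired track 174.9°; wind correction -0.2° → command heading 174.7°, groundspeed 156.8 kt

Leg 1: heading=329.4°, groundspeed=195.6 kt
Leg 2: heading=68.8°, groundspeed=183.1 kt
Leg 3: heading=69.4°, groundspeed=182.9 kt
Leg 4: heading=279.7°, groundspeed=183.7 kt
Leg 5: heading=174.7°, groundspeed=156.8 kt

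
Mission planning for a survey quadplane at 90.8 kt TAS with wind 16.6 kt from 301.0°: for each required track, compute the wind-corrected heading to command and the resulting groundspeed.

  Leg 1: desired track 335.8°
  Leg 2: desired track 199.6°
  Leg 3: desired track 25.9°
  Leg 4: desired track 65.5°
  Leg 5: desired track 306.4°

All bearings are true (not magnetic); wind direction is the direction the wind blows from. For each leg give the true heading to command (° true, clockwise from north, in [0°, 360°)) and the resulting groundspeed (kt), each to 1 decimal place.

Leg 1: desired track 335.8°; wind correction -6.0° → command heading 329.8°, groundspeed 76.7 kt
Leg 2: desired track 199.6°; wind correction +10.3° → command heading 209.9°, groundspeed 92.6 kt
Leg 3: desired track 25.9°; wind correction -10.5° → command heading 15.4°, groundspeed 87.8 kt
Leg 4: desired track 65.5°; wind correction -8.7° → command heading 56.8°, groundspeed 99.2 kt
Leg 5: desired track 306.4°; wind correction -1.0° → command heading 305.4°, groundspeed 74.3 kt

Leg 1: heading=329.8°, groundspeed=76.7 kt
Leg 2: heading=209.9°, groundspeed=92.6 kt
Leg 3: heading=15.4°, groundspeed=87.8 kt
Leg 4: heading=56.8°, groundspeed=99.2 kt
Leg 5: heading=305.4°, groundspeed=74.3 kt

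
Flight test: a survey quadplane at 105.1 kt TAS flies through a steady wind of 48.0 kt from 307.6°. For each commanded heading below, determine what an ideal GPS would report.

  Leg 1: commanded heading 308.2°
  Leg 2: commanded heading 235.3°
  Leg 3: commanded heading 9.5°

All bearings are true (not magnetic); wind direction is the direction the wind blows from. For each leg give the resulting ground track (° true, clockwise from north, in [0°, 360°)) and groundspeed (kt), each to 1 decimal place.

Leg 1: track=308.7°, groundspeed=57.1 kt
Leg 2: track=208.5°, groundspeed=101.4 kt
Leg 3: track=36.7°, groundspeed=92.7 kt

Leg 1: heading 308.2°; drift +0.5° → track 308.7°, groundspeed 57.1 kt
Leg 2: heading 235.3°; drift -26.8° → track 208.5°, groundspeed 101.4 kt
Leg 3: heading 9.5°; drift +27.2° → track 36.7°, groundspeed 92.7 kt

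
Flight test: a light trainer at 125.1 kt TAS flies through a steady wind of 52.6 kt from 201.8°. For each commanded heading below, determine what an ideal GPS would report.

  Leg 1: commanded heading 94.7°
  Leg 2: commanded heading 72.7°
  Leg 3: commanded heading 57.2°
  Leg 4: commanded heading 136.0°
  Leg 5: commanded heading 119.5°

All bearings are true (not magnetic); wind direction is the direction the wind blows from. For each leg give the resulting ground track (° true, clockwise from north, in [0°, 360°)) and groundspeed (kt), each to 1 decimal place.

Leg 1: track=75.0°, groundspeed=149.3 kt
Leg 2: track=58.2°, groundspeed=163.5 kt
Leg 3: track=46.9°, groundspeed=170.7 kt
Leg 4: track=111.1°, groundspeed=114.1 kt
Leg 5: track=95.7°, groundspeed=129.0 kt

Leg 1: heading 94.7°; drift -19.7° → track 75.0°, groundspeed 149.3 kt
Leg 2: heading 72.7°; drift -14.5° → track 58.2°, groundspeed 163.5 kt
Leg 3: heading 57.2°; drift -10.3° → track 46.9°, groundspeed 170.7 kt
Leg 4: heading 136.0°; drift -24.9° → track 111.1°, groundspeed 114.1 kt
Leg 5: heading 119.5°; drift -23.8° → track 95.7°, groundspeed 129.0 kt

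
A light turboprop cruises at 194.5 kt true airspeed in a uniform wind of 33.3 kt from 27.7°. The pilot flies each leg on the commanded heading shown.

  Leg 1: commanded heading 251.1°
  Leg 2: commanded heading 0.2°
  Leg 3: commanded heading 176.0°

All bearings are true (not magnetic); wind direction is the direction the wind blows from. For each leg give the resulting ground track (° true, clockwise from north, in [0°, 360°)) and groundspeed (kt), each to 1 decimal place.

Leg 1: heading 251.1°; drift -6.0° → track 245.1°, groundspeed 219.9 kt
Leg 2: heading 0.2°; drift -5.3° → track 354.9°, groundspeed 165.7 kt
Leg 3: heading 176.0°; drift +4.5° → track 180.5°, groundspeed 223.5 kt

Leg 1: track=245.1°, groundspeed=219.9 kt
Leg 2: track=354.9°, groundspeed=165.7 kt
Leg 3: track=180.5°, groundspeed=223.5 kt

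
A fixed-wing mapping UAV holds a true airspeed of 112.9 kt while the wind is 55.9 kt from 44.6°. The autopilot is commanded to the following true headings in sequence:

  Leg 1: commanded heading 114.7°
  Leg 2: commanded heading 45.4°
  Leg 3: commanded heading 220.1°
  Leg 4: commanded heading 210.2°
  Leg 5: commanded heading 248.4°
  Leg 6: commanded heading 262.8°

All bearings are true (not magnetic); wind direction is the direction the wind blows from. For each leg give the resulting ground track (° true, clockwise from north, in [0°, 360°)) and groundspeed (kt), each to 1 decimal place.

Leg 1: heading 114.7°; drift +29.2° → track 143.9°, groundspeed 107.6 kt
Leg 2: heading 45.4°; drift +0.8° → track 46.2°, groundspeed 57.0 kt
Leg 3: heading 220.1°; drift +1.5° → track 221.6°, groundspeed 168.7 kt
Leg 4: heading 210.2°; drift +4.8° → track 215.0°, groundspeed 167.6 kt
Leg 5: heading 248.4°; drift -7.8° → track 240.6°, groundspeed 165.6 kt
Leg 6: heading 262.8°; drift -12.4° → track 250.4°, groundspeed 160.6 kt

Leg 1: track=143.9°, groundspeed=107.6 kt
Leg 2: track=46.2°, groundspeed=57.0 kt
Leg 3: track=221.6°, groundspeed=168.7 kt
Leg 4: track=215.0°, groundspeed=167.6 kt
Leg 5: track=240.6°, groundspeed=165.6 kt
Leg 6: track=250.4°, groundspeed=160.6 kt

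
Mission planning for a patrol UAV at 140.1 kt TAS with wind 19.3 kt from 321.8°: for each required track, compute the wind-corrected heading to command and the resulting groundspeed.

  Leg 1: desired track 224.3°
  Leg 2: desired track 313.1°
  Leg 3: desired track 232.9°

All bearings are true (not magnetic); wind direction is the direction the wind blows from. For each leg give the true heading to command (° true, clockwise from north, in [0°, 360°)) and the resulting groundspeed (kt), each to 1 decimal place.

Leg 1: heading=232.2°, groundspeed=141.3 kt
Leg 2: heading=314.3°, groundspeed=121.0 kt
Leg 3: heading=240.8°, groundspeed=138.4 kt

Leg 1: desired track 224.3°; wind correction +7.9° → command heading 232.2°, groundspeed 141.3 kt
Leg 2: desired track 313.1°; wind correction +1.2° → command heading 314.3°, groundspeed 121.0 kt
Leg 3: desired track 232.9°; wind correction +7.9° → command heading 240.8°, groundspeed 138.4 kt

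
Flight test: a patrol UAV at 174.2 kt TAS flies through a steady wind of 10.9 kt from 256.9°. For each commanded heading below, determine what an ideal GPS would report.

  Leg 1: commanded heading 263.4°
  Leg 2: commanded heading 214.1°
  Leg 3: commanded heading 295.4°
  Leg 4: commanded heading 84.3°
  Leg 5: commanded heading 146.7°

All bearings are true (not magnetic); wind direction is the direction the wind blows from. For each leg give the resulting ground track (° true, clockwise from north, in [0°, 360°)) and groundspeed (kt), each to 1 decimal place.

Leg 1: track=263.8°, groundspeed=163.4 kt
Leg 2: track=211.5°, groundspeed=166.4 kt
Leg 3: track=297.7°, groundspeed=165.8 kt
Leg 4: track=83.9°, groundspeed=185.0 kt
Leg 5: track=143.4°, groundspeed=178.3 kt

Leg 1: heading 263.4°; drift +0.4° → track 263.8°, groundspeed 163.4 kt
Leg 2: heading 214.1°; drift -2.6° → track 211.5°, groundspeed 166.4 kt
Leg 3: heading 295.4°; drift +2.3° → track 297.7°, groundspeed 165.8 kt
Leg 4: heading 84.3°; drift -0.4° → track 83.9°, groundspeed 185.0 kt
Leg 5: heading 146.7°; drift -3.3° → track 143.4°, groundspeed 178.3 kt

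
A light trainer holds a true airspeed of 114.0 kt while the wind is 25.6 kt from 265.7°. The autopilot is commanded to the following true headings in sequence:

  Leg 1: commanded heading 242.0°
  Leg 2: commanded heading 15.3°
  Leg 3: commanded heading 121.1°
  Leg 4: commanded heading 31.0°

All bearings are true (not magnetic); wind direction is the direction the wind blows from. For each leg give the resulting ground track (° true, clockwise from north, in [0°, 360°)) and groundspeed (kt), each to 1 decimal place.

Leg 1: track=235.5°, groundspeed=91.1 kt
Leg 2: track=26.4°, groundspeed=124.9 kt
Leg 3: track=114.8°, groundspeed=135.7 kt
Leg 4: track=40.2°, groundspeed=130.5 kt

Leg 1: heading 242.0°; drift -6.5° → track 235.5°, groundspeed 91.1 kt
Leg 2: heading 15.3°; drift +11.1° → track 26.4°, groundspeed 124.9 kt
Leg 3: heading 121.1°; drift -6.3° → track 114.8°, groundspeed 135.7 kt
Leg 4: heading 31.0°; drift +9.2° → track 40.2°, groundspeed 130.5 kt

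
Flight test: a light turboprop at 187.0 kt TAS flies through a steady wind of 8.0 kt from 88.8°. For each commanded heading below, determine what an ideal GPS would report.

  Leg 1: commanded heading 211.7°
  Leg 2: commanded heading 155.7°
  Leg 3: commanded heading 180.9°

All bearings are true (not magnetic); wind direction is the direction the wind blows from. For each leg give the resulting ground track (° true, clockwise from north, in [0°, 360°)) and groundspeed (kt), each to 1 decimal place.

Leg 1: track=213.7°, groundspeed=191.5 kt
Leg 2: track=158.0°, groundspeed=184.0 kt
Leg 3: track=183.3°, groundspeed=187.5 kt

Leg 1: heading 211.7°; drift +2.0° → track 213.7°, groundspeed 191.5 kt
Leg 2: heading 155.7°; drift +2.3° → track 158.0°, groundspeed 184.0 kt
Leg 3: heading 180.9°; drift +2.4° → track 183.3°, groundspeed 187.5 kt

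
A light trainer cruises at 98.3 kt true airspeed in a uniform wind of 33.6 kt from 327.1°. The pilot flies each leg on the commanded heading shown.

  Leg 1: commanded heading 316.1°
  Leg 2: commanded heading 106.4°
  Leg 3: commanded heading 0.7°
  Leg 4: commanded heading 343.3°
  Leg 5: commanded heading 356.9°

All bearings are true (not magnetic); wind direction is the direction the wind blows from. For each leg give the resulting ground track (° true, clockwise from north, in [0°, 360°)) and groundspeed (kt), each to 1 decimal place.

Leg 1: heading 316.1°; drift -5.6° → track 310.5°, groundspeed 65.6 kt
Leg 2: heading 106.4°; drift +10.0° → track 116.4°, groundspeed 125.7 kt
Leg 3: heading 0.7°; drift +14.8° → track 15.5°, groundspeed 72.7 kt
Leg 4: heading 343.3°; drift +8.1° → track 351.4°, groundspeed 66.7 kt
Leg 5: heading 356.9°; drift +13.6° → track 10.5°, groundspeed 71.1 kt

Leg 1: track=310.5°, groundspeed=65.6 kt
Leg 2: track=116.4°, groundspeed=125.7 kt
Leg 3: track=15.5°, groundspeed=72.7 kt
Leg 4: track=351.4°, groundspeed=66.7 kt
Leg 5: track=10.5°, groundspeed=71.1 kt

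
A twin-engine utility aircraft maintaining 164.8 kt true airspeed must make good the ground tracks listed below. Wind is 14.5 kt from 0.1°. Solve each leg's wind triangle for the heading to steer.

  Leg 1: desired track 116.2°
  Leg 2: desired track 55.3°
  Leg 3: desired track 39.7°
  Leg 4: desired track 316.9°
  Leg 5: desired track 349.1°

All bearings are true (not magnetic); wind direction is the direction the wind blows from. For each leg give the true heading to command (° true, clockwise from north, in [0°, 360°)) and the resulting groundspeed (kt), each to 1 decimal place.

Leg 1: desired track 116.2°; wind correction -4.5° → command heading 111.7°, groundspeed 170.7 kt
Leg 2: desired track 55.3°; wind correction -4.1° → command heading 51.2°, groundspeed 156.1 kt
Leg 3: desired track 39.7°; wind correction -3.2° → command heading 36.5°, groundspeed 153.4 kt
Leg 4: desired track 316.9°; wind correction +3.5° → command heading 320.4°, groundspeed 153.9 kt
Leg 5: desired track 349.1°; wind correction +1.0° → command heading 350.1°, groundspeed 150.5 kt

Leg 1: heading=111.7°, groundspeed=170.7 kt
Leg 2: heading=51.2°, groundspeed=156.1 kt
Leg 3: heading=36.5°, groundspeed=153.4 kt
Leg 4: heading=320.4°, groundspeed=153.9 kt
Leg 5: heading=350.1°, groundspeed=150.5 kt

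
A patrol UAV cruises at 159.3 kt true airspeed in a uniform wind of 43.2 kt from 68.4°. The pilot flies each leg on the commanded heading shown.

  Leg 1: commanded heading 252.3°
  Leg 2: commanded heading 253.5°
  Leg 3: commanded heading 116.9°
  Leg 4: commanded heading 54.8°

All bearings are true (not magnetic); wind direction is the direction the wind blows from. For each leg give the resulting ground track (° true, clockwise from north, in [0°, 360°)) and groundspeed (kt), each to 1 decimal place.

Leg 1: track=251.5°, groundspeed=202.4 kt
Leg 2: track=252.4°, groundspeed=202.4 kt
Leg 3: track=130.8°, groundspeed=134.6 kt
Leg 4: track=49.9°, groundspeed=117.8 kt

Leg 1: heading 252.3°; drift -0.8° → track 251.5°, groundspeed 202.4 kt
Leg 2: heading 253.5°; drift -1.1° → track 252.4°, groundspeed 202.4 kt
Leg 3: heading 116.9°; drift +13.9° → track 130.8°, groundspeed 134.6 kt
Leg 4: heading 54.8°; drift -4.9° → track 49.9°, groundspeed 117.8 kt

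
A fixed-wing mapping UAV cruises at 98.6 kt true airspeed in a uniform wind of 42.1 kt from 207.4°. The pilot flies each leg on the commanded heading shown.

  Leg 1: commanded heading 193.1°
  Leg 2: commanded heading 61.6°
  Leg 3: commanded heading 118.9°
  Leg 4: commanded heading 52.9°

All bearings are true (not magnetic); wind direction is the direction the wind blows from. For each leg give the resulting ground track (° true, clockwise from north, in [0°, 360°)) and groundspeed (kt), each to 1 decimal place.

Leg 1: track=182.9°, groundspeed=58.7 kt
Leg 2: track=51.5°, groundspeed=135.5 kt
Leg 3: track=95.6°, groundspeed=106.2 kt
Leg 4: track=45.3°, groundspeed=137.8 kt

Leg 1: heading 193.1°; drift -10.2° → track 182.9°, groundspeed 58.7 kt
Leg 2: heading 61.6°; drift -10.1° → track 51.5°, groundspeed 135.5 kt
Leg 3: heading 118.9°; drift -23.3° → track 95.6°, groundspeed 106.2 kt
Leg 4: heading 52.9°; drift -7.6° → track 45.3°, groundspeed 137.8 kt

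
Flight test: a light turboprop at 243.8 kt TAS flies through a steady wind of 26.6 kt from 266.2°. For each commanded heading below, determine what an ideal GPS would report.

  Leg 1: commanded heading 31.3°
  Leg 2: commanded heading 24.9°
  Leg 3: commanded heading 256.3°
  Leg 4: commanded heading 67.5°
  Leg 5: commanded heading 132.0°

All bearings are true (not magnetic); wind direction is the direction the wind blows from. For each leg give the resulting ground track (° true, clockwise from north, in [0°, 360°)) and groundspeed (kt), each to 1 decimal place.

Leg 1: track=36.1°, groundspeed=260.0 kt
Leg 2: track=30.1°, groundspeed=257.6 kt
Leg 3: track=255.1°, groundspeed=217.6 kt
Leg 4: track=69.3°, groundspeed=269.1 kt
Leg 5: track=127.8°, groundspeed=263.0 kt

Leg 1: heading 31.3°; drift +4.8° → track 36.1°, groundspeed 260.0 kt
Leg 2: heading 24.9°; drift +5.2° → track 30.1°, groundspeed 257.6 kt
Leg 3: heading 256.3°; drift -1.2° → track 255.1°, groundspeed 217.6 kt
Leg 4: heading 67.5°; drift +1.8° → track 69.3°, groundspeed 269.1 kt
Leg 5: heading 132.0°; drift -4.2° → track 127.8°, groundspeed 263.0 kt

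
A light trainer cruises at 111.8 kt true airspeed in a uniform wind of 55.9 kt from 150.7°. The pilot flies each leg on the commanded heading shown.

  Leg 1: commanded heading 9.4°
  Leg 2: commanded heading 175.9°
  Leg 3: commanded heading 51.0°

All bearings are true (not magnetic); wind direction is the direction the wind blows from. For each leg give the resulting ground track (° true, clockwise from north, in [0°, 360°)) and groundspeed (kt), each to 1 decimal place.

Leg 1: track=356.7°, groundspeed=159.3 kt
Leg 2: track=197.1°, groundspeed=65.7 kt
Leg 3: track=26.6°, groundspeed=133.2 kt

Leg 1: heading 9.4°; drift -12.7° → track 356.7°, groundspeed 159.3 kt
Leg 2: heading 175.9°; drift +21.2° → track 197.1°, groundspeed 65.7 kt
Leg 3: heading 51.0°; drift -24.4° → track 26.6°, groundspeed 133.2 kt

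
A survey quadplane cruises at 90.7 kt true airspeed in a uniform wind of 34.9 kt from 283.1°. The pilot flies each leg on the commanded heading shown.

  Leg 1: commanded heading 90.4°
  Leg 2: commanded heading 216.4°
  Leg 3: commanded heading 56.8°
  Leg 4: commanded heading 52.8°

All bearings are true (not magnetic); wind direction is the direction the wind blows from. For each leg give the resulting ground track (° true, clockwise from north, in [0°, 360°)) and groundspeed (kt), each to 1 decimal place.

Leg 1: heading 90.4°; drift +3.5° → track 93.9°, groundspeed 125.0 kt
Leg 2: heading 216.4°; drift -22.6° → track 193.8°, groundspeed 83.3 kt
Leg 3: heading 56.8°; drift +12.4° → track 69.2°, groundspeed 117.6 kt
Leg 4: heading 52.8°; drift +13.4° → track 66.2°, groundspeed 116.1 kt

Leg 1: track=93.9°, groundspeed=125.0 kt
Leg 2: track=193.8°, groundspeed=83.3 kt
Leg 3: track=69.2°, groundspeed=117.6 kt
Leg 4: track=66.2°, groundspeed=116.1 kt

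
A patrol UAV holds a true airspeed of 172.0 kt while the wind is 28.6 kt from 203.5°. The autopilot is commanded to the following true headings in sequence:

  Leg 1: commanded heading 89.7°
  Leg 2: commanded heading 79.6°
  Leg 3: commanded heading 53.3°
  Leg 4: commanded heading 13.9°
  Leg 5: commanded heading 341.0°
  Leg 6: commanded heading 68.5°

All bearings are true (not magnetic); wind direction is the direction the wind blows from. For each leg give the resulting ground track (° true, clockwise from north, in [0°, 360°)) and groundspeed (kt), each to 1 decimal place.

Leg 1: track=81.6°, groundspeed=185.4 kt
Leg 2: track=72.4°, groundspeed=189.4 kt
Leg 3: track=49.2°, groundspeed=197.3 kt
Leg 4: track=15.3°, groundspeed=200.3 kt
Leg 5: track=346.7°, groundspeed=194.1 kt
Leg 6: track=62.5°, groundspeed=193.3 kt

Leg 1: heading 89.7°; drift -8.1° → track 81.6°, groundspeed 185.4 kt
Leg 2: heading 79.6°; drift -7.2° → track 72.4°, groundspeed 189.4 kt
Leg 3: heading 53.3°; drift -4.1° → track 49.2°, groundspeed 197.3 kt
Leg 4: heading 13.9°; drift +1.4° → track 15.3°, groundspeed 200.3 kt
Leg 5: heading 341.0°; drift +5.7° → track 346.7°, groundspeed 194.1 kt
Leg 6: heading 68.5°; drift -6.0° → track 62.5°, groundspeed 193.3 kt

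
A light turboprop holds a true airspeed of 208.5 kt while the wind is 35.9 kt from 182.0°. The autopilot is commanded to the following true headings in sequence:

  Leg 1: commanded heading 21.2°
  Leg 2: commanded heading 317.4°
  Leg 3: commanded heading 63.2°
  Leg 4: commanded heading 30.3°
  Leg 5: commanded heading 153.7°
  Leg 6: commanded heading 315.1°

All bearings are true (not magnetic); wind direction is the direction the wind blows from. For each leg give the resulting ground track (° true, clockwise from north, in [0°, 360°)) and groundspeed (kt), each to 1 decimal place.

Leg 1: heading 21.2°; drift -2.8° → track 18.4°, groundspeed 242.7 kt
Leg 2: heading 317.4°; drift +6.1° → track 323.5°, groundspeed 235.4 kt
Leg 3: heading 63.2°; drift -7.9° → track 55.3°, groundspeed 228.0 kt
Leg 4: heading 30.3°; drift -4.1° → track 26.2°, groundspeed 240.7 kt
Leg 5: heading 153.7°; drift -5.5° → track 148.2°, groundspeed 177.7 kt
Leg 6: heading 315.1°; drift +6.4° → track 321.5°, groundspeed 234.5 kt

Leg 1: track=18.4°, groundspeed=242.7 kt
Leg 2: track=323.5°, groundspeed=235.4 kt
Leg 3: track=55.3°, groundspeed=228.0 kt
Leg 4: track=26.2°, groundspeed=240.7 kt
Leg 5: track=148.2°, groundspeed=177.7 kt
Leg 6: track=321.5°, groundspeed=234.5 kt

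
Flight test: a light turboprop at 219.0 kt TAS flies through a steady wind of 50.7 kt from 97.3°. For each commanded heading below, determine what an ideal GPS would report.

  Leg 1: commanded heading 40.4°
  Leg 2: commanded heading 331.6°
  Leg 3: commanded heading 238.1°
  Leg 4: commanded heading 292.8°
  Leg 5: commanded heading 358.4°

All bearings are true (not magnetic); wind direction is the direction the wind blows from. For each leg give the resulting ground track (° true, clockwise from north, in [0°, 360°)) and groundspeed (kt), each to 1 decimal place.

Leg 1: heading 40.4°; drift -12.5° → track 27.9°, groundspeed 196.0 kt
Leg 2: heading 331.6°; drift -9.4° → track 322.2°, groundspeed 252.0 kt
Leg 3: heading 238.1°; drift +7.1° → track 245.2°, groundspeed 260.3 kt
Leg 4: heading 292.8°; drift -2.9° → track 289.9°, groundspeed 268.2 kt
Leg 5: heading 358.4°; drift -12.5° → track 345.9°, groundspeed 232.3 kt

Leg 1: track=27.9°, groundspeed=196.0 kt
Leg 2: track=322.2°, groundspeed=252.0 kt
Leg 3: track=245.2°, groundspeed=260.3 kt
Leg 4: track=289.9°, groundspeed=268.2 kt
Leg 5: track=345.9°, groundspeed=232.3 kt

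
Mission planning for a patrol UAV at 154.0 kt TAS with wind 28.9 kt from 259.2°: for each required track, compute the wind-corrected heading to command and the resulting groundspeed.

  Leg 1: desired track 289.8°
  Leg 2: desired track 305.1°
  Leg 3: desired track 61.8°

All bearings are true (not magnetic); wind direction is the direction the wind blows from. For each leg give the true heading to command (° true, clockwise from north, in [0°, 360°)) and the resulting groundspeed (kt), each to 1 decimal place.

Leg 1: heading=284.3°, groundspeed=128.4 kt
Leg 2: heading=297.4°, groundspeed=132.5 kt
Leg 3: heading=58.6°, groundspeed=181.3 kt

Leg 1: desired track 289.8°; wind correction -5.5° → command heading 284.3°, groundspeed 128.4 kt
Leg 2: desired track 305.1°; wind correction -7.7° → command heading 297.4°, groundspeed 132.5 kt
Leg 3: desired track 61.8°; wind correction -3.2° → command heading 58.6°, groundspeed 181.3 kt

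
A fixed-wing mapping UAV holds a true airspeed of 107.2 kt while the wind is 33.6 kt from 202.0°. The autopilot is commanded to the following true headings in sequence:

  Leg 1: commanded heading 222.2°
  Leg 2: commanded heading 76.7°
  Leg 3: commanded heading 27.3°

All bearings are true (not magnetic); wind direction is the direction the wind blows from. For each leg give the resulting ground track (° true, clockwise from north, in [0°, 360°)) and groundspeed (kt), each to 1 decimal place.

Leg 1: heading 222.2°; drift +8.7° → track 230.9°, groundspeed 76.6 kt
Leg 2: heading 76.7°; drift -12.2° → track 64.5°, groundspeed 129.6 kt
Leg 3: heading 27.3°; drift -1.3° → track 26.0°, groundspeed 140.7 kt

Leg 1: track=230.9°, groundspeed=76.6 kt
Leg 2: track=64.5°, groundspeed=129.6 kt
Leg 3: track=26.0°, groundspeed=140.7 kt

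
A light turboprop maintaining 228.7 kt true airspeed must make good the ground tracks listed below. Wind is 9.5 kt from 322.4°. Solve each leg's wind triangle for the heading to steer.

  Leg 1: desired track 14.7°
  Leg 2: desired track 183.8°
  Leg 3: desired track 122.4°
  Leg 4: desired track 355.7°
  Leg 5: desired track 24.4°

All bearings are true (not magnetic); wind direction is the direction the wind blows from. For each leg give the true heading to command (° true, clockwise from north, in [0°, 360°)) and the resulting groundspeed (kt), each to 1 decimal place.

Leg 1: heading=12.8°, groundspeed=222.8 kt
Leg 2: heading=185.4°, groundspeed=235.7 kt
Leg 3: heading=121.6°, groundspeed=237.6 kt
Leg 4: heading=354.4°, groundspeed=220.7 kt
Leg 5: heading=22.3°, groundspeed=224.1 kt

Leg 1: desired track 14.7°; wind correction -1.9° → command heading 12.8°, groundspeed 222.8 kt
Leg 2: desired track 183.8°; wind correction +1.6° → command heading 185.4°, groundspeed 235.7 kt
Leg 3: desired track 122.4°; wind correction -0.8° → command heading 121.6°, groundspeed 237.6 kt
Leg 4: desired track 355.7°; wind correction -1.3° → command heading 354.4°, groundspeed 220.7 kt
Leg 5: desired track 24.4°; wind correction -2.1° → command heading 22.3°, groundspeed 224.1 kt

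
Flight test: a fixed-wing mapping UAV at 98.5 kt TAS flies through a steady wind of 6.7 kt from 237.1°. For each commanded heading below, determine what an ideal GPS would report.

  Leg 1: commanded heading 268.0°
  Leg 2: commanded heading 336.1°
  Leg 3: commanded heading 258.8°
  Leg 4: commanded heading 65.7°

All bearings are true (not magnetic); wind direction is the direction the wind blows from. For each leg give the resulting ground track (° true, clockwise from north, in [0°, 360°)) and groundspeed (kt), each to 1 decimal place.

Leg 1: heading 268.0°; drift +2.1° → track 270.1°, groundspeed 92.8 kt
Leg 2: heading 336.1°; drift +3.8° → track 339.9°, groundspeed 99.8 kt
Leg 3: heading 258.8°; drift +1.5° → track 260.3°, groundspeed 92.3 kt
Leg 4: heading 65.7°; drift -0.5° → track 65.2°, groundspeed 105.1 kt

Leg 1: track=270.1°, groundspeed=92.8 kt
Leg 2: track=339.9°, groundspeed=99.8 kt
Leg 3: track=260.3°, groundspeed=92.3 kt
Leg 4: track=65.2°, groundspeed=105.1 kt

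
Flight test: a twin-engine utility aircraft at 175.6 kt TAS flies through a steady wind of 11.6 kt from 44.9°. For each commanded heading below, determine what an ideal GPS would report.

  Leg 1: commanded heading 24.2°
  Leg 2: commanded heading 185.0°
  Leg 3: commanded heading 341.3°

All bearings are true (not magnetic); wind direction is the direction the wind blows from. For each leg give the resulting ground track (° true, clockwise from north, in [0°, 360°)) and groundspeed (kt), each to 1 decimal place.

Leg 1: track=22.8°, groundspeed=164.8 kt
Leg 2: track=187.3°, groundspeed=184.6 kt
Leg 3: track=337.8°, groundspeed=170.8 kt

Leg 1: heading 24.2°; drift -1.4° → track 22.8°, groundspeed 164.8 kt
Leg 2: heading 185.0°; drift +2.3° → track 187.3°, groundspeed 184.6 kt
Leg 3: heading 341.3°; drift -3.5° → track 337.8°, groundspeed 170.8 kt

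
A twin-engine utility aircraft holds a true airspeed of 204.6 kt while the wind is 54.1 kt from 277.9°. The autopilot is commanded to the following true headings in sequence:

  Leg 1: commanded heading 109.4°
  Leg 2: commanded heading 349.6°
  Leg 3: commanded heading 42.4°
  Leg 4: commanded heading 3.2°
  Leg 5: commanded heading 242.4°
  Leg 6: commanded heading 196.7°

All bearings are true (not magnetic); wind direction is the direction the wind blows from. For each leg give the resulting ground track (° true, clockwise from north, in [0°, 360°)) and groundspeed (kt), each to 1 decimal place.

Leg 1: track=107.0°, groundspeed=257.8 kt
Leg 2: track=4.9°, groundspeed=194.5 kt
Leg 3: track=53.1°, groundspeed=239.4 kt
Leg 4: track=18.3°, groundspeed=207.3 kt
Leg 5: track=231.3°, groundspeed=163.6 kt
Leg 6: track=181.5°, groundspeed=203.5 kt

Leg 1: heading 109.4°; drift -2.4° → track 107.0°, groundspeed 257.8 kt
Leg 2: heading 349.6°; drift +15.3° → track 4.9°, groundspeed 194.5 kt
Leg 3: heading 42.4°; drift +10.7° → track 53.1°, groundspeed 239.4 kt
Leg 4: heading 3.2°; drift +15.1° → track 18.3°, groundspeed 207.3 kt
Leg 5: heading 242.4°; drift -11.1° → track 231.3°, groundspeed 163.6 kt
Leg 6: heading 196.7°; drift -15.2° → track 181.5°, groundspeed 203.5 kt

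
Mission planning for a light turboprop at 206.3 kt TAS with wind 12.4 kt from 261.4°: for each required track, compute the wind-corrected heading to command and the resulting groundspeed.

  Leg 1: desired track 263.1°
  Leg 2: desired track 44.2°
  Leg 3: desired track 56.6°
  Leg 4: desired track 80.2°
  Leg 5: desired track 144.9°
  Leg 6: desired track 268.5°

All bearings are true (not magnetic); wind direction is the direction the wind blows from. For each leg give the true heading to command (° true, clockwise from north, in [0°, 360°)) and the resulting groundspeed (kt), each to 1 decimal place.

Leg 1: heading=263.0°, groundspeed=193.9 kt
Leg 2: heading=42.1°, groundspeed=216.0 kt
Leg 3: heading=55.2°, groundspeed=217.5 kt
Leg 4: heading=80.1°, groundspeed=218.7 kt
Leg 5: heading=148.0°, groundspeed=211.5 kt
Leg 6: heading=268.1°, groundspeed=194.0 kt

Leg 1: desired track 263.1°; wind correction -0.1° → command heading 263.0°, groundspeed 193.9 kt
Leg 2: desired track 44.2°; wind correction -2.1° → command heading 42.1°, groundspeed 216.0 kt
Leg 3: desired track 56.6°; wind correction -1.4° → command heading 55.2°, groundspeed 217.5 kt
Leg 4: desired track 80.2°; wind correction -0.1° → command heading 80.1°, groundspeed 218.7 kt
Leg 5: desired track 144.9°; wind correction +3.1° → command heading 148.0°, groundspeed 211.5 kt
Leg 6: desired track 268.5°; wind correction -0.4° → command heading 268.1°, groundspeed 194.0 kt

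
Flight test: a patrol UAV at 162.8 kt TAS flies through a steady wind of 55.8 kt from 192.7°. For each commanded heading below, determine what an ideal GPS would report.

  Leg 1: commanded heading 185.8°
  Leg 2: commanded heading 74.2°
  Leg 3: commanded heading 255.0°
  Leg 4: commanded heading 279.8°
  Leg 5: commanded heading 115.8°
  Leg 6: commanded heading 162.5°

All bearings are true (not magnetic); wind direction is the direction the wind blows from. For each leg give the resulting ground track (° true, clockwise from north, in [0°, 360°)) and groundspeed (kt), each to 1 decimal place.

Leg 1: heading 185.8°; drift -3.6° → track 182.2°, groundspeed 107.6 kt
Leg 2: heading 74.2°; drift -14.5° → track 59.7°, groundspeed 195.7 kt
Leg 3: heading 255.0°; drift +19.8° → track 274.8°, groundspeed 145.5 kt
Leg 4: heading 279.8°; drift +19.2° → track 299.0°, groundspeed 169.4 kt
Leg 5: heading 115.8°; drift -19.9° → track 95.9°, groundspeed 159.7 kt
Leg 6: heading 162.5°; drift -13.8° → track 148.7°, groundspeed 118.0 kt

Leg 1: track=182.2°, groundspeed=107.6 kt
Leg 2: track=59.7°, groundspeed=195.7 kt
Leg 3: track=274.8°, groundspeed=145.5 kt
Leg 4: track=299.0°, groundspeed=169.4 kt
Leg 5: track=95.9°, groundspeed=159.7 kt
Leg 6: track=148.7°, groundspeed=118.0 kt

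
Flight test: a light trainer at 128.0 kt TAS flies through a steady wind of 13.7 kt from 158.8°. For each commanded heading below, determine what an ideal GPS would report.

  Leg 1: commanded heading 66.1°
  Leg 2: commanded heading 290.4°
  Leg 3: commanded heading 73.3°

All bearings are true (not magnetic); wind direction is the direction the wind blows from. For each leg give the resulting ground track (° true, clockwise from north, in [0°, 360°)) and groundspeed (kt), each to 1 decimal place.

Leg 1: heading 66.1°; drift -6.1° → track 60.0°, groundspeed 129.4 kt
Leg 2: heading 290.4°; drift +4.3° → track 294.7°, groundspeed 137.5 kt
Leg 3: heading 73.3°; drift -6.1° → track 67.2°, groundspeed 127.7 kt

Leg 1: track=60.0°, groundspeed=129.4 kt
Leg 2: track=294.7°, groundspeed=137.5 kt
Leg 3: track=67.2°, groundspeed=127.7 kt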